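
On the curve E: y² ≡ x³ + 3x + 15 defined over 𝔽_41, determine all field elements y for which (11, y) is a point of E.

x³ + 3x + 15 = 1379 ≡ 26 (mod 41).
26 is a non-residue mod 41; no y exists.

none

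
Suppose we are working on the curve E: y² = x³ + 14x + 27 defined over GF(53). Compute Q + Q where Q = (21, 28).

tangent at (21, 28): λ = (3·21² + 14)/(2·28) ≡ 12/3. 3⁻¹ ≡ 18 (mod 53), so λ ≡ 12·18 ≡ 4.
  x = λ² - 21 - 21 = 16 - 42 ≡ 27; y = λ·(21 - 27) - 28 ≡ 1. → (27, 1)

(27, 1)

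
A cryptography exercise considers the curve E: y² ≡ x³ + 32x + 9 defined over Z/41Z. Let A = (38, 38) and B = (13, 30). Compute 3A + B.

First 3A:
Repeated addition: build up to 3A.
2A: tangent at (38, 38): λ = (3·38² + 32)/(2·38) ≡ 18/35. 35⁻¹ ≡ 34 (mod 41) since 35·34 = 1190 ≡ 1, so λ ≡ 18·34 ≡ 38.
  x = λ² - 38 - 38 = 1444 - 76 ≡ 15; y = λ·(38 - 15) - 38 ≡ 16. → (15, 16)
3A: (15, 16) + (38, 38). λ = (38 - 16)/(38 - 15) ≡ 22/23 mod 41. 23⁻¹ ≡ 25 (mod 41) since 23·25 = 575 ≡ 1, so λ ≡ 17.
  x = λ² - 15 - 38 = 289 - 53 ≡ 31; y = λ·(15 - 31) - 16 ≡ 40. → (31, 40)
3A = (31, 40).
Finally 3A + B:
(31, 40) + (13, 30). λ = (30 - 40)/(13 - 31) ≡ 31/23 mod 41. 23⁻¹ ≡ 25 (mod 41), so λ ≡ 37.
  x = λ² - 31 - 13 = 1369 - 44 ≡ 13; y = λ·(31 - 13) - 40 ≡ 11. → (13, 11)

(13, 11)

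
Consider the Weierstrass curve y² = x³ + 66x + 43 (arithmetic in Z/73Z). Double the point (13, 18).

tangent at (13, 18): λ = (3·13² + 66)/(2·18) ≡ 62/36. 36⁻¹ ≡ 71 (mod 73), so λ ≡ 62·71 ≡ 22.
  x = λ² - 13 - 13 = 484 - 26 ≡ 20; y = λ·(13 - 20) - 18 ≡ 47. → (20, 47)

(20, 47)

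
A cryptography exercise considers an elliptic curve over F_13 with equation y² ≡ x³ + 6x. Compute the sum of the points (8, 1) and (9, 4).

(5, 8)

(8, 1) + (9, 4). λ = (4 - 1)/(9 - 8) ≡ 3/1 mod 13. 1⁻¹ ≡ 1 (mod 13), so λ ≡ 3.
  x = λ² - 8 - 9 = 9 - 17 ≡ 5; y = λ·(8 - 5) - 1 ≡ 8. → (5, 8)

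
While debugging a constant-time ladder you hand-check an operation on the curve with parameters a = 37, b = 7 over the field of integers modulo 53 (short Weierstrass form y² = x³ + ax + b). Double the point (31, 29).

tangent at (31, 29): λ = (3·31² + 37)/(2·29) ≡ 5/5. 5⁻¹ ≡ 32 (mod 53), so λ ≡ 5·32 ≡ 1.
  x = λ² - 31 - 31 = 1 - 62 ≡ 45; y = λ·(31 - 45) - 29 ≡ 10. → (45, 10)

(45, 10)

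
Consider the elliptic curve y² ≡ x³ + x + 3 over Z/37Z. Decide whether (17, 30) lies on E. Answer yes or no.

yes

y² = 30² ≡ 12; x³ + 1x + 3 = 4933 ≡ 12 (mod 37). 12 = 12.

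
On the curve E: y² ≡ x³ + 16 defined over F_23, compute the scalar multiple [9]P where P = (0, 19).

Repeated addition: build up to 9P.
2P: tangent at (0, 19): λ = (3·0² + 0)/(2·19) ≡ 0/15. 15⁻¹ ≡ 20 (mod 23), so λ ≡ 0·20 ≡ 0.
  x = λ² - 0 - 0 = 0 - 0 ≡ 0; y = λ·(0 - 0) - 19 ≡ 4. → (0, 4)
3P: (0, 4) + (0, 19): same x and y₁ ≡ -y₂, so the sum is 𝒪.
4P: 𝒪 + (0, 19) = (0, 19) (identity).
5P: tangent at (0, 19): λ = (3·0² + 0)/(2·19) ≡ 0/15. 15⁻¹ ≡ 20 (mod 23) since 15·20 = 300 ≡ 1, so λ ≡ 0·20 ≡ 0.
  x = λ² - 0 - 0 = 0 - 0 ≡ 0; y = λ·(0 - 0) - 19 ≡ 4. → (0, 4)
6P: (0, 4) + (0, 19): same x and y₁ ≡ -y₂, so the sum is 𝒪.
7P: 𝒪 + (0, 19) = (0, 19) (identity).
8P: tangent at (0, 19): λ = (3·0² + 0)/(2·19) ≡ 0/15. 15⁻¹ ≡ 20 (mod 23), so λ ≡ 0·20 ≡ 0.
  x = λ² - 0 - 0 = 0 - 0 ≡ 0; y = λ·(0 - 0) - 19 ≡ 4. → (0, 4)
9P: (0, 4) + (0, 19): same x and y₁ ≡ -y₂, so the sum is 𝒪.

O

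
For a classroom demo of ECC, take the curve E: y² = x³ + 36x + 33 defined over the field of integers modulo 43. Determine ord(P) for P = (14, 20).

8

2P: tangent at (14, 20): λ = (3·14² + 36)/(2·20) ≡ 22/40. 40⁻¹ ≡ 14 (mod 43) since 40·14 = 560 ≡ 1, so λ ≡ 22·14 ≡ 7.
  x = λ² - 14 - 14 = 49 - 28 ≡ 21; y = λ·(14 - 21) - 20 ≡ 17. → (21, 17)
3P: (21, 17) + (14, 20). λ = (20 - 17)/(14 - 21) ≡ 3/36 mod 43. 36⁻¹ ≡ 6 (mod 43), so λ ≡ 18.
  x = λ² - 21 - 14 = 324 - 35 ≡ 31; y = λ·(21 - 31) - 17 ≡ 18. → (31, 18)
4P: (31, 18) + (14, 20). λ = (20 - 18)/(14 - 31) ≡ 2/26 mod 43. 26⁻¹ ≡ 5 (mod 43) since 26·5 = 130 ≡ 1, so λ ≡ 10.
  x = λ² - 31 - 14 = 100 - 45 ≡ 12; y = λ·(31 - 12) - 18 ≡ 0. → (12, 0)
5P: (12, 0) + (14, 20). λ = (20 - 0)/(14 - 12) ≡ 20/2 mod 43. 2⁻¹ ≡ 22 (mod 43), so λ ≡ 10.
  x = λ² - 12 - 14 = 100 - 26 ≡ 31; y = λ·(12 - 31) - 0 ≡ 25. → (31, 25)
6P: (31, 25) + (14, 20). λ = (20 - 25)/(14 - 31) ≡ 38/26 mod 43. 26⁻¹ ≡ 5 (mod 43), so λ ≡ 18.
  x = λ² - 31 - 14 = 324 - 45 ≡ 21; y = λ·(31 - 21) - 25 ≡ 26. → (21, 26)
7P: (21, 26) + (14, 20). λ = (20 - 26)/(14 - 21) ≡ 37/36 mod 43. 36⁻¹ ≡ 6 (mod 43) since 36·6 = 216 ≡ 1, so λ ≡ 7.
  x = λ² - 21 - 14 = 49 - 35 ≡ 14; y = λ·(21 - 14) - 26 ≡ 23. → (14, 23)
8P: (14, 23) + (14, 20): same x and y₁ ≡ -y₂, so the sum is ∞.
8P = ∞, so the order is 8.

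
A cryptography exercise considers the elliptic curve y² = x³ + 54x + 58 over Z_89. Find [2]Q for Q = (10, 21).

(2, 21)

tangent at (10, 21): λ = (3·10² + 54)/(2·21) ≡ 87/42. 42⁻¹ ≡ 53 (mod 89), so λ ≡ 87·53 ≡ 72.
  x = λ² - 10 - 10 = 5184 - 20 ≡ 2; y = λ·(10 - 2) - 21 ≡ 21. → (2, 21)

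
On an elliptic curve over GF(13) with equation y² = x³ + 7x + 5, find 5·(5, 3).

O

Write P = (5, 3).
Double-and-add on 5 = (101)₂. Start with P = (5, 3) for the leading 1-bit.
double: tangent at (5, 3): λ = (3·5² + 7)/(2·3) ≡ 4/6. 6⁻¹ ≡ 11 (mod 13), so λ ≡ 4·11 ≡ 5.
  x = λ² - 5 - 5 = 25 - 10 ≡ 2; y = λ·(5 - 2) - 3 ≡ 12. → (2, 12)
double: tangent at (2, 12): λ = (3·2² + 7)/(2·12) ≡ 6/11. 11⁻¹ ≡ 6 (mod 13) since 11·6 = 66 ≡ 1, so λ ≡ 6·6 ≡ 10.
  x = λ² - 2 - 2 = 100 - 4 ≡ 5; y = λ·(2 - 5) - 12 ≡ 10. → (5, 10)
add P: (5, 10) + (5, 3): same x and y₁ ≡ -y₂, so the sum is ∞.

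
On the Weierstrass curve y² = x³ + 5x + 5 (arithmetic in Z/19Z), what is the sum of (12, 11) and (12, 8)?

O

The two points share x = 12 and their y-coordinates satisfy 11 + 8 ≡ 0 (mod 19), so they are inverses. Their sum is 𝒪.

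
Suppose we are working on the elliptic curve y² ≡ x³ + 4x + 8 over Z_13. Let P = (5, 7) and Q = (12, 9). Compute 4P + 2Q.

First 4P:
Repeated addition: build up to 4P.
2P: tangent at (5, 7): λ = (3·5² + 4)/(2·7) ≡ 1/1. 1⁻¹ ≡ 1 (mod 13), so λ ≡ 1·1 ≡ 1.
  x = λ² - 5 - 5 = 1 - 10 ≡ 4; y = λ·(5 - 4) - 7 ≡ 7. → (4, 7)
3P: (4, 7) + (5, 7). λ = (7 - 7)/(5 - 4) ≡ 0/1 mod 13. 1⁻¹ ≡ 1 (mod 13), so λ ≡ 0.
  x = λ² - 4 - 5 = 0 - 9 ≡ 4; y = λ·(4 - 4) - 7 ≡ 6. → (4, 6)
4P: (4, 6) + (5, 7). λ = (7 - 6)/(5 - 4) ≡ 1/1 mod 13. 1⁻¹ ≡ 1 (mod 13) since 1·1 = 1 ≡ 1, so λ ≡ 1.
  x = λ² - 4 - 5 = 1 - 9 ≡ 5; y = λ·(4 - 5) - 6 ≡ 6. → (5, 6)
4P = (5, 6).
Next 2Q:
Repeated addition: build up to 2Q.
2Q: tangent at (12, 9): λ = (3·12² + 4)/(2·9) ≡ 7/5. 5⁻¹ ≡ 8 (mod 13) since 5·8 = 40 ≡ 1, so λ ≡ 7·8 ≡ 4.
  x = λ² - 12 - 12 = 16 - 24 ≡ 5; y = λ·(12 - 5) - 9 ≡ 6. → (5, 6)
2Q = (5, 6).
Finally 4P + 2Q:
tangent at (5, 6): λ = (3·5² + 4)/(2·6) ≡ 1/12. 12⁻¹ ≡ 12 (mod 13), so λ ≡ 1·12 ≡ 12.
  x = λ² - 5 - 5 = 144 - 10 ≡ 4; y = λ·(5 - 4) - 6 ≡ 6. → (4, 6)

(4, 6)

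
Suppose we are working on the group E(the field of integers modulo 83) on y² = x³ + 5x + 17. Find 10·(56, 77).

(59, 73)

Write Q = (56, 77).
Repeated addition: build up to 10Q.
2Q: tangent at (56, 77): λ = (3·56² + 5)/(2·77) ≡ 34/71. 71⁻¹ ≡ 76 (mod 83) since 71·76 = 5396 ≡ 1, so λ ≡ 34·76 ≡ 11.
  x = λ² - 56 - 56 = 121 - 112 ≡ 9; y = λ·(56 - 9) - 77 ≡ 25. → (9, 25)
3Q: (9, 25) + (56, 77). λ = (77 - 25)/(56 - 9) ≡ 52/47 mod 83. 47⁻¹ ≡ 53 (mod 83), so λ ≡ 17.
  x = λ² - 9 - 56 = 289 - 65 ≡ 58; y = λ·(9 - 58) - 25 ≡ 55. → (58, 55)
4Q: (58, 55) + (56, 77). λ = (77 - 55)/(56 - 58) ≡ 22/81 mod 83. 81⁻¹ ≡ 41 (mod 83), so λ ≡ 72.
  x = λ² - 58 - 56 = 5184 - 114 ≡ 7; y = λ·(58 - 7) - 55 ≡ 48. → (7, 48)
5Q: (7, 48) + (56, 77). λ = (77 - 48)/(56 - 7) ≡ 29/49 mod 83. 49⁻¹ ≡ 61 (mod 83), so λ ≡ 26.
  x = λ² - 7 - 56 = 676 - 63 ≡ 32; y = λ·(7 - 32) - 48 ≡ 49. → (32, 49)
6Q: (32, 49) + (56, 77). λ = (77 - 49)/(56 - 32) ≡ 28/24 mod 83. 24⁻¹ ≡ 45 (mod 83), so λ ≡ 15.
  x = λ² - 32 - 56 = 225 - 88 ≡ 54; y = λ·(32 - 54) - 49 ≡ 36. → (54, 36)
7Q: (54, 36) + (56, 77). λ = (77 - 36)/(56 - 54) ≡ 41/2 mod 83. 2⁻¹ ≡ 42 (mod 83) since 2·42 = 84 ≡ 1, so λ ≡ 62.
  x = λ² - 54 - 56 = 3844 - 110 ≡ 82; y = λ·(54 - 82) - 36 ≡ 54. → (82, 54)
8Q: (82, 54) + (56, 77). λ = (77 - 54)/(56 - 82) ≡ 23/57 mod 83. 57⁻¹ ≡ 67 (mod 83) since 57·67 = 3819 ≡ 1, so λ ≡ 47.
  x = λ² - 82 - 56 = 2209 - 138 ≡ 79; y = λ·(82 - 79) - 54 ≡ 4. → (79, 4)
9Q: (79, 4) + (56, 77). λ = (77 - 4)/(56 - 79) ≡ 73/60 mod 83. 60⁻¹ ≡ 18 (mod 83), so λ ≡ 69.
  x = λ² - 79 - 56 = 4761 - 135 ≡ 61; y = λ·(79 - 61) - 4 ≡ 76. → (61, 76)
10Q: (61, 76) + (56, 77). λ = (77 - 76)/(56 - 61) ≡ 1/78 mod 83. 78⁻¹ ≡ 33 (mod 83) since 78·33 = 2574 ≡ 1, so λ ≡ 33.
  x = λ² - 61 - 56 = 1089 - 117 ≡ 59; y = λ·(61 - 59) - 76 ≡ 73. → (59, 73)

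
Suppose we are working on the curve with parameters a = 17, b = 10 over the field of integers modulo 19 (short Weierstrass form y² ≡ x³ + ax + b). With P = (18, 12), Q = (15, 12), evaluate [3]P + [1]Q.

First 3P:
Repeated addition: build up to 3P.
2P: tangent at (18, 12): λ = (3·18² + 17)/(2·12) ≡ 1/5. 5⁻¹ ≡ 4 (mod 19), so λ ≡ 1·4 ≡ 4.
  x = λ² - 18 - 18 = 16 - 36 ≡ 18; y = λ·(18 - 18) - 12 ≡ 7. → (18, 7)
3P: (18, 7) + (18, 12): same x and y₁ ≡ -y₂, so the sum is the point at infinity.
3P = the point at infinity.
Finally 3P + Q:
the point at infinity + (15, 12) = (15, 12) (identity).

(15, 12)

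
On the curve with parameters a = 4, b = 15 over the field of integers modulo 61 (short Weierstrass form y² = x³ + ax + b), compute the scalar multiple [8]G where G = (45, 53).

(4, 41)

Double-and-add on 8 = (1000)₂. Start with G = (45, 53) for the leading 1-bit.
double: tangent at (45, 53): λ = (3·45² + 4)/(2·53) ≡ 40/45. 45⁻¹ ≡ 19 (mod 61) since 45·19 = 855 ≡ 1, so λ ≡ 40·19 ≡ 28.
  x = λ² - 45 - 45 = 784 - 90 ≡ 23; y = λ·(45 - 23) - 53 ≡ 14. → (23, 14)
double: tangent at (23, 14): λ = (3·23² + 4)/(2·14) ≡ 5/28. 28⁻¹ ≡ 24 (mod 61), so λ ≡ 5·24 ≡ 59.
  x = λ² - 23 - 23 = 3481 - 46 ≡ 19; y = λ·(23 - 19) - 14 ≡ 39. → (19, 39)
double: tangent at (19, 39): λ = (3·19² + 4)/(2·39) ≡ 50/17. 17⁻¹ ≡ 18 (mod 61), so λ ≡ 50·18 ≡ 46.
  x = λ² - 19 - 19 = 2116 - 38 ≡ 4; y = λ·(19 - 4) - 39 ≡ 41. → (4, 41)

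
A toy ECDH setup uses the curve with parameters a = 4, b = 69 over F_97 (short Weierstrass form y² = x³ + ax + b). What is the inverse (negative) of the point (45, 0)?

-(45, 0) = (45, -0 mod 97) = (45, 0).

(45, 0)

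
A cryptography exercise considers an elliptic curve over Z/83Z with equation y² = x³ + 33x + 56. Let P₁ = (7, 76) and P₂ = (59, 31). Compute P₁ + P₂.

(7, 76) + (59, 31). λ = (31 - 76)/(59 - 7) ≡ 38/52 mod 83. 52⁻¹ ≡ 8 (mod 83) since 52·8 = 416 ≡ 1, so λ ≡ 55.
  x = λ² - 7 - 59 = 3025 - 66 ≡ 54; y = λ·(7 - 54) - 76 ≡ 78. → (54, 78)

(54, 78)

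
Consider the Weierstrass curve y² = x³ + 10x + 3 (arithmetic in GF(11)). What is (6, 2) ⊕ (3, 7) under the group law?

(6, 2) + (3, 7). λ = (7 - 2)/(3 - 6) ≡ 5/8 mod 11. 8⁻¹ ≡ 7 (mod 11), so λ ≡ 2.
  x = λ² - 6 - 3 = 4 - 9 ≡ 6; y = λ·(6 - 6) - 2 ≡ 9. → (6, 9)

(6, 9)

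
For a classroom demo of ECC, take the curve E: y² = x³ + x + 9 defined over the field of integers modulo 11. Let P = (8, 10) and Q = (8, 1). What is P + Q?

The two points share x = 8 and their y-coordinates satisfy 10 + 1 ≡ 0 (mod 11), so they are inverses. Their sum is O.

O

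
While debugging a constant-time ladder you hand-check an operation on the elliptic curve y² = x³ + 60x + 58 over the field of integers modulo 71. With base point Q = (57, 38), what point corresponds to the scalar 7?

Repeated addition: build up to 7Q.
2Q: tangent at (57, 38): λ = (3·57² + 60)/(2·38) ≡ 9/5. 5⁻¹ ≡ 57 (mod 71), so λ ≡ 9·57 ≡ 16.
  x = λ² - 57 - 57 = 256 - 114 ≡ 0; y = λ·(57 - 0) - 38 ≡ 22. → (0, 22)
3Q: (0, 22) + (57, 38). λ = (38 - 22)/(57 - 0) ≡ 16/57 mod 71. 57⁻¹ ≡ 5 (mod 71), so λ ≡ 9.
  x = λ² - 0 - 57 = 81 - 57 ≡ 24; y = λ·(0 - 24) - 22 ≡ 46. → (24, 46)
4Q: (24, 46) + (57, 38). λ = (38 - 46)/(57 - 24) ≡ 63/33 mod 71. 33⁻¹ ≡ 28 (mod 71) since 33·28 = 924 ≡ 1, so λ ≡ 60.
  x = λ² - 24 - 57 = 3600 - 81 ≡ 40; y = λ·(24 - 40) - 46 ≡ 59. → (40, 59)
5Q: (40, 59) + (57, 38). λ = (38 - 59)/(57 - 40) ≡ 50/17 mod 71. 17⁻¹ ≡ 46 (mod 71), so λ ≡ 28.
  x = λ² - 40 - 57 = 784 - 97 ≡ 48; y = λ·(40 - 48) - 59 ≡ 1. → (48, 1)
6Q: (48, 1) + (57, 38). λ = (38 - 1)/(57 - 48) ≡ 37/9 mod 71. 9⁻¹ ≡ 8 (mod 71), so λ ≡ 12.
  x = λ² - 48 - 57 = 144 - 105 ≡ 39; y = λ·(48 - 39) - 1 ≡ 36. → (39, 36)
7Q: (39, 36) + (57, 38). λ = (38 - 36)/(57 - 39) ≡ 2/18 mod 71. 18⁻¹ ≡ 4 (mod 71), so λ ≡ 8.
  x = λ² - 39 - 57 = 64 - 96 ≡ 39; y = λ·(39 - 39) - 36 ≡ 35. → (39, 35)

(39, 35)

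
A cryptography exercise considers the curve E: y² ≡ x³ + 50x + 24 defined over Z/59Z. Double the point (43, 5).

(35, 24)

tangent at (43, 5): λ = (3·43² + 50)/(2·5) ≡ 51/10. 10⁻¹ ≡ 6 (mod 59), so λ ≡ 51·6 ≡ 11.
  x = λ² - 43 - 43 = 121 - 86 ≡ 35; y = λ·(43 - 35) - 5 ≡ 24. → (35, 24)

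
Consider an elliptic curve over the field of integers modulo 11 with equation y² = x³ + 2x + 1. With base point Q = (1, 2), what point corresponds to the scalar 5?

Double-and-add on 5 = (101)₂. Start with Q = (1, 2) for the leading 1-bit.
double: tangent at (1, 2): λ = (3·1² + 2)/(2·2) ≡ 5/4. 4⁻¹ ≡ 3 (mod 11) since 4·3 = 12 ≡ 1, so λ ≡ 5·3 ≡ 4.
  x = λ² - 1 - 1 = 16 - 2 ≡ 3; y = λ·(1 - 3) - 2 ≡ 1. → (3, 1)
double: tangent at (3, 1): λ = (3·3² + 2)/(2·1) ≡ 7/2. 2⁻¹ ≡ 6 (mod 11) since 2·6 = 12 ≡ 1, so λ ≡ 7·6 ≡ 9.
  x = λ² - 3 - 3 = 81 - 6 ≡ 9; y = λ·(3 - 9) - 1 ≡ 0. → (9, 0)
add Q: (9, 0) + (1, 2). λ = (2 - 0)/(1 - 9) ≡ 2/3 mod 11. 3⁻¹ ≡ 4 (mod 11), so λ ≡ 8.
  x = λ² - 9 - 1 = 64 - 10 ≡ 10; y = λ·(9 - 10) - 0 ≡ 3. → (10, 3)

(10, 3)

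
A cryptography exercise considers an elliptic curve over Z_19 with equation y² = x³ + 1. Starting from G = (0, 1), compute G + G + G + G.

Double-and-add on 4 = (100)₂. Start with G = (0, 1) for the leading 1-bit.
double: tangent at (0, 1): λ = (3·0² + 0)/(2·1) ≡ 0/2. 2⁻¹ ≡ 10 (mod 19) since 2·10 = 20 ≡ 1, so λ ≡ 0·10 ≡ 0.
  x = λ² - 0 - 0 = 0 - 0 ≡ 0; y = λ·(0 - 0) - 1 ≡ 18. → (0, 18)
double: tangent at (0, 18): λ = (3·0² + 0)/(2·18) ≡ 0/17. 17⁻¹ ≡ 9 (mod 19) since 17·9 = 153 ≡ 1, so λ ≡ 0·9 ≡ 0.
  x = λ² - 0 - 0 = 0 - 0 ≡ 0; y = λ·(0 - 0) - 18 ≡ 1. → (0, 1)

(0, 1)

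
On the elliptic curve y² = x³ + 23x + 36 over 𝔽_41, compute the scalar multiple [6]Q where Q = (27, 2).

Repeated addition: build up to 6Q.
2Q: tangent at (27, 2): λ = (3·27² + 23)/(2·2) ≡ 37/4. 4⁻¹ ≡ 31 (mod 41), so λ ≡ 37·31 ≡ 40.
  x = λ² - 27 - 27 = 1600 - 54 ≡ 29; y = λ·(27 - 29) - 2 ≡ 0. → (29, 0)
3Q: (29, 0) + (27, 2). λ = (2 - 0)/(27 - 29) ≡ 2/39 mod 41. 39⁻¹ ≡ 20 (mod 41) since 39·20 = 780 ≡ 1, so λ ≡ 40.
  x = λ² - 29 - 27 = 1600 - 56 ≡ 27; y = λ·(29 - 27) - 0 ≡ 39. → (27, 39)
4Q: (27, 39) + (27, 2): same x and y₁ ≡ -y₂, so the sum is O.
5Q: O + (27, 2) = (27, 2) (identity).
6Q: tangent at (27, 2): λ = (3·27² + 23)/(2·2) ≡ 37/4. 4⁻¹ ≡ 31 (mod 41) since 4·31 = 124 ≡ 1, so λ ≡ 37·31 ≡ 40.
  x = λ² - 27 - 27 = 1600 - 54 ≡ 29; y = λ·(27 - 29) - 2 ≡ 0. → (29, 0)

(29, 0)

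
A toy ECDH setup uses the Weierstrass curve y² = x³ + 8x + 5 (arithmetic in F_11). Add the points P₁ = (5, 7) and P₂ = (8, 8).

(3, 1)

(5, 7) + (8, 8). λ = (8 - 7)/(8 - 5) ≡ 1/3 mod 11. 3⁻¹ ≡ 4 (mod 11), so λ ≡ 4.
  x = λ² - 5 - 8 = 16 - 13 ≡ 3; y = λ·(5 - 3) - 7 ≡ 1. → (3, 1)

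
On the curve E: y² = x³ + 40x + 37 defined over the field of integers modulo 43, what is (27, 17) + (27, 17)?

(33, 20)

tangent at (27, 17): λ = (3·27² + 40)/(2·17) ≡ 34/34. 34⁻¹ ≡ 19 (mod 43), so λ ≡ 34·19 ≡ 1.
  x = λ² - 27 - 27 = 1 - 54 ≡ 33; y = λ·(27 - 33) - 17 ≡ 20. → (33, 20)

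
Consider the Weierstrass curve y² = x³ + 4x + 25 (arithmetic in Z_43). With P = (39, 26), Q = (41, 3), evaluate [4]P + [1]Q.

O

First 4P:
Repeated addition: build up to 4P.
2P: tangent at (39, 26): λ = (3·39² + 4)/(2·26) ≡ 9/9. 9⁻¹ ≡ 24 (mod 43), so λ ≡ 9·24 ≡ 1.
  x = λ² - 39 - 39 = 1 - 78 ≡ 9; y = λ·(39 - 9) - 26 ≡ 4. → (9, 4)
3P: (9, 4) + (39, 26). λ = (26 - 4)/(39 - 9) ≡ 22/30 mod 43. 30⁻¹ ≡ 33 (mod 43), so λ ≡ 38.
  x = λ² - 9 - 39 = 1444 - 48 ≡ 20; y = λ·(9 - 20) - 4 ≡ 8. → (20, 8)
4P: (20, 8) + (39, 26). λ = (26 - 8)/(39 - 20) ≡ 18/19 mod 43. 19⁻¹ ≡ 34 (mod 43) since 19·34 = 646 ≡ 1, so λ ≡ 10.
  x = λ² - 20 - 39 = 100 - 59 ≡ 41; y = λ·(20 - 41) - 8 ≡ 40. → (41, 40)
4P = (41, 40).
Finally 4P + Q:
(41, 40) + (41, 3): same x and y₁ ≡ -y₂, so the sum is 𝒪.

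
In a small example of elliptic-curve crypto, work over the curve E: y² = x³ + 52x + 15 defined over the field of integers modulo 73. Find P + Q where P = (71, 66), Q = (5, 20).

(67, 12)

(71, 66) + (5, 20). λ = (20 - 66)/(5 - 71) ≡ 27/7 mod 73. 7⁻¹ ≡ 21 (mod 73), so λ ≡ 56.
  x = λ² - 71 - 5 = 3136 - 76 ≡ 67; y = λ·(71 - 67) - 66 ≡ 12. → (67, 12)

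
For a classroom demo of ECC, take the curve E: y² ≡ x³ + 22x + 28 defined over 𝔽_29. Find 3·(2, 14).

(10, 28)

Write Q = (2, 14).
Repeated addition: build up to 3Q.
2Q: tangent at (2, 14): λ = (3·2² + 22)/(2·14) ≡ 5/28. 28⁻¹ ≡ 28 (mod 29) since 28·28 = 784 ≡ 1, so λ ≡ 5·28 ≡ 24.
  x = λ² - 2 - 2 = 576 - 4 ≡ 21; y = λ·(2 - 21) - 14 ≡ 23. → (21, 23)
3Q: (21, 23) + (2, 14). λ = (14 - 23)/(2 - 21) ≡ 20/10 mod 29. 10⁻¹ ≡ 3 (mod 29) since 10·3 = 30 ≡ 1, so λ ≡ 2.
  x = λ² - 21 - 2 = 4 - 23 ≡ 10; y = λ·(21 - 10) - 23 ≡ 28. → (10, 28)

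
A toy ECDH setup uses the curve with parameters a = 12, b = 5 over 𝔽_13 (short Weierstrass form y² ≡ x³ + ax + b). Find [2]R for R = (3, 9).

tangent at (3, 9): λ = (3·3² + 12)/(2·9) ≡ 0/5. 5⁻¹ ≡ 8 (mod 13), so λ ≡ 0·8 ≡ 0.
  x = λ² - 3 - 3 = 0 - 6 ≡ 7; y = λ·(3 - 7) - 9 ≡ 4. → (7, 4)

(7, 4)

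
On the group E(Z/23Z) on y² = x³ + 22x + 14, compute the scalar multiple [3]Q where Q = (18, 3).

(18, 20)

Repeated addition: build up to 3Q.
2Q: tangent at (18, 3): λ = (3·18² + 22)/(2·3) ≡ 5/6. 6⁻¹ ≡ 4 (mod 23) since 6·4 = 24 ≡ 1, so λ ≡ 5·4 ≡ 20.
  x = λ² - 18 - 18 = 400 - 36 ≡ 19; y = λ·(18 - 19) - 3 ≡ 0. → (19, 0)
3Q: (19, 0) + (18, 3). λ = (3 - 0)/(18 - 19) ≡ 3/22 mod 23. 22⁻¹ ≡ 22 (mod 23), so λ ≡ 20.
  x = λ² - 19 - 18 = 400 - 37 ≡ 18; y = λ·(19 - 18) - 0 ≡ 20. → (18, 20)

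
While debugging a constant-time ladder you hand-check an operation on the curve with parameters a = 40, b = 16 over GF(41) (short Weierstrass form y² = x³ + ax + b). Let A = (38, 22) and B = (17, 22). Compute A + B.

(27, 19)

(38, 22) + (17, 22). λ = (22 - 22)/(17 - 38) ≡ 0/20 mod 41. 20⁻¹ ≡ 39 (mod 41), so λ ≡ 0.
  x = λ² - 38 - 17 = 0 - 55 ≡ 27; y = λ·(38 - 27) - 22 ≡ 19. → (27, 19)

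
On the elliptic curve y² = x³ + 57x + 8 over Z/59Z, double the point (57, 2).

(25, 19)

tangent at (57, 2): λ = (3·57² + 57)/(2·2) ≡ 10/4. 4⁻¹ ≡ 15 (mod 59) since 4·15 = 60 ≡ 1, so λ ≡ 10·15 ≡ 32.
  x = λ² - 57 - 57 = 1024 - 114 ≡ 25; y = λ·(57 - 25) - 2 ≡ 19. → (25, 19)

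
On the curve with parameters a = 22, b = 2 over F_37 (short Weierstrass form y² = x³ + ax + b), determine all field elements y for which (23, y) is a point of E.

x³ + 22x + 2 = 12675 ≡ 21 (mod 37).
Square roots of 21 mod 37: 13 and 24 (since 13² = 169 ≡ 21).

13, 24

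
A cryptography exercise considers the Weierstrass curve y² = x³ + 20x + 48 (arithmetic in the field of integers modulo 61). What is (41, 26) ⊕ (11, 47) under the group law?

(4, 3)

(41, 26) + (11, 47). λ = (47 - 26)/(11 - 41) ≡ 21/31 mod 61. 31⁻¹ ≡ 2 (mod 61) since 31·2 = 62 ≡ 1, so λ ≡ 42.
  x = λ² - 41 - 11 = 1764 - 52 ≡ 4; y = λ·(41 - 4) - 26 ≡ 3. → (4, 3)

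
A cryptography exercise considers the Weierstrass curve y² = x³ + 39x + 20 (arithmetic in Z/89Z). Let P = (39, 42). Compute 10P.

Repeated addition: build up to 10P.
2P: tangent at (39, 42): λ = (3·39² + 39)/(2·42) ≡ 63/84. 84⁻¹ ≡ 71 (mod 89) since 84·71 = 5964 ≡ 1, so λ ≡ 63·71 ≡ 23.
  x = λ² - 39 - 39 = 529 - 78 ≡ 6; y = λ·(39 - 6) - 42 ≡ 5. → (6, 5)
3P: (6, 5) + (39, 42). λ = (42 - 5)/(39 - 6) ≡ 37/33 mod 89. 33⁻¹ ≡ 27 (mod 89) since 33·27 = 891 ≡ 1, so λ ≡ 20.
  x = λ² - 6 - 39 = 400 - 45 ≡ 88; y = λ·(6 - 88) - 5 ≡ 46. → (88, 46)
4P: (88, 46) + (39, 42). λ = (42 - 46)/(39 - 88) ≡ 85/40 mod 89. 40⁻¹ ≡ 69 (mod 89) since 40·69 = 2760 ≡ 1, so λ ≡ 80.
  x = λ² - 88 - 39 = 6400 - 127 ≡ 43; y = λ·(88 - 43) - 46 ≡ 83. → (43, 83)
5P: (43, 83) + (39, 42). λ = (42 - 83)/(39 - 43) ≡ 48/85 mod 89. 85⁻¹ ≡ 22 (mod 89) since 85·22 = 1870 ≡ 1, so λ ≡ 77.
  x = λ² - 43 - 39 = 5929 - 82 ≡ 62; y = λ·(43 - 62) - 83 ≡ 56. → (62, 56)
6P: (62, 56) + (39, 42). λ = (42 - 56)/(39 - 62) ≡ 75/66 mod 89. 66⁻¹ ≡ 58 (mod 89), so λ ≡ 78.
  x = λ² - 62 - 39 = 6084 - 101 ≡ 20; y = λ·(62 - 20) - 56 ≡ 16. → (20, 16)
7P: (20, 16) + (39, 42). λ = (42 - 16)/(39 - 20) ≡ 26/19 mod 89. 19⁻¹ ≡ 75 (mod 89), so λ ≡ 81.
  x = λ² - 20 - 39 = 6561 - 59 ≡ 5; y = λ·(20 - 5) - 16 ≡ 42. → (5, 42)
8P: (5, 42) + (39, 42). λ = (42 - 42)/(39 - 5) ≡ 0/34 mod 89. 34⁻¹ ≡ 55 (mod 89) since 34·55 = 1870 ≡ 1, so λ ≡ 0.
  x = λ² - 5 - 39 = 0 - 44 ≡ 45; y = λ·(5 - 45) - 42 ≡ 47. → (45, 47)
9P: (45, 47) + (39, 42). λ = (42 - 47)/(39 - 45) ≡ 84/83 mod 89. 83⁻¹ ≡ 74 (mod 89), so λ ≡ 75.
  x = λ² - 45 - 39 = 5625 - 84 ≡ 23; y = λ·(45 - 23) - 47 ≡ 1. → (23, 1)
10P: (23, 1) + (39, 42). λ = (42 - 1)/(39 - 23) ≡ 41/16 mod 89. 16⁻¹ ≡ 39 (mod 89), so λ ≡ 86.
  x = λ² - 23 - 39 = 7396 - 62 ≡ 36; y = λ·(23 - 36) - 1 ≡ 38. → (36, 38)

(36, 38)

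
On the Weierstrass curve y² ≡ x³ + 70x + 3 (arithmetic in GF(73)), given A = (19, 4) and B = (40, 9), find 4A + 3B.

(46, 29)

First 4A:
Double-and-add on 4 = (100)₂. Start with A = (19, 4) for the leading 1-bit.
double: tangent at (19, 4): λ = (3·19² + 70)/(2·4) ≡ 58/8. 8⁻¹ ≡ 64 (mod 73), so λ ≡ 58·64 ≡ 62.
  x = λ² - 19 - 19 = 3844 - 38 ≡ 10; y = λ·(19 - 10) - 4 ≡ 43. → (10, 43)
double: tangent at (10, 43): λ = (3·10² + 70)/(2·43) ≡ 5/13. 13⁻¹ ≡ 45 (mod 73) since 13·45 = 585 ≡ 1, so λ ≡ 5·45 ≡ 6.
  x = λ² - 10 - 10 = 36 - 20 ≡ 16; y = λ·(10 - 16) - 43 ≡ 67. → (16, 67)
4A = (16, 67).
Next 3B:
Repeated addition: build up to 3B.
2B: tangent at (40, 9): λ = (3·40² + 70)/(2·9) ≡ 52/18. 18⁻¹ ≡ 69 (mod 73), so λ ≡ 52·69 ≡ 11.
  x = λ² - 40 - 40 = 121 - 80 ≡ 41; y = λ·(40 - 41) - 9 ≡ 53. → (41, 53)
3B: (41, 53) + (40, 9). λ = (9 - 53)/(40 - 41) ≡ 29/72 mod 73. 72⁻¹ ≡ 72 (mod 73) since 72·72 = 5184 ≡ 1, so λ ≡ 44.
  x = λ² - 41 - 40 = 1936 - 81 ≡ 30; y = λ·(41 - 30) - 53 ≡ 66. → (30, 66)
3B = (30, 66).
Finally 4A + 3B:
(16, 67) + (30, 66). λ = (66 - 67)/(30 - 16) ≡ 72/14 mod 73. 14⁻¹ ≡ 47 (mod 73), so λ ≡ 26.
  x = λ² - 16 - 30 = 676 - 46 ≡ 46; y = λ·(16 - 46) - 67 ≡ 29. → (46, 29)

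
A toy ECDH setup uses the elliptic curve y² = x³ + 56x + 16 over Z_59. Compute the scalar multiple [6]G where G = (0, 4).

(45, 21)

Double-and-add on 6 = (110)₂. Start with G = (0, 4) for the leading 1-bit.
double: tangent at (0, 4): λ = (3·0² + 56)/(2·4) ≡ 56/8. 8⁻¹ ≡ 37 (mod 59), so λ ≡ 56·37 ≡ 7.
  x = λ² - 0 - 0 = 49 - 0 ≡ 49; y = λ·(0 - 49) - 4 ≡ 7. → (49, 7)
add G: (49, 7) + (0, 4). λ = (4 - 7)/(0 - 49) ≡ 56/10 mod 59. 10⁻¹ ≡ 6 (mod 59), so λ ≡ 41.
  x = λ² - 49 - 0 = 1681 - 49 ≡ 39; y = λ·(49 - 39) - 7 ≡ 49. → (39, 49)
double: tangent at (39, 49): λ = (3·39² + 56)/(2·49) ≡ 17/39. 39⁻¹ ≡ 56 (mod 59) since 39·56 = 2184 ≡ 1, so λ ≡ 17·56 ≡ 8.
  x = λ² - 39 - 39 = 64 - 78 ≡ 45; y = λ·(39 - 45) - 49 ≡ 21. → (45, 21)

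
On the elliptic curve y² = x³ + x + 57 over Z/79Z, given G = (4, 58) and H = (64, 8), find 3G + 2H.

(3, 18)

First 3G:
Repeated addition: build up to 3G.
2G: tangent at (4, 58): λ = (3·4² + 1)/(2·58) ≡ 49/37. 37⁻¹ ≡ 47 (mod 79) since 37·47 = 1739 ≡ 1, so λ ≡ 49·47 ≡ 12.
  x = λ² - 4 - 4 = 144 - 8 ≡ 57; y = λ·(4 - 57) - 58 ≡ 17. → (57, 17)
3G: (57, 17) + (4, 58). λ = (58 - 17)/(4 - 57) ≡ 41/26 mod 79. 26⁻¹ ≡ 76 (mod 79) since 26·76 = 1976 ≡ 1, so λ ≡ 35.
  x = λ² - 57 - 4 = 1225 - 61 ≡ 58; y = λ·(57 - 58) - 17 ≡ 27. → (58, 27)
3G = (58, 27).
Next 2H:
Repeated addition: build up to 2H.
2H: tangent at (64, 8): λ = (3·64² + 1)/(2·8) ≡ 44/16. 16⁻¹ ≡ 5 (mod 79) since 16·5 = 80 ≡ 1, so λ ≡ 44·5 ≡ 62.
  x = λ² - 64 - 64 = 3844 - 128 ≡ 3; y = λ·(64 - 3) - 8 ≡ 61. → (3, 61)
2H = (3, 61).
Finally 3G + 2H:
(58, 27) + (3, 61). λ = (61 - 27)/(3 - 58) ≡ 34/24 mod 79. 24⁻¹ ≡ 56 (mod 79) since 24·56 = 1344 ≡ 1, so λ ≡ 8.
  x = λ² - 58 - 3 = 64 - 61 ≡ 3; y = λ·(58 - 3) - 27 ≡ 18. → (3, 18)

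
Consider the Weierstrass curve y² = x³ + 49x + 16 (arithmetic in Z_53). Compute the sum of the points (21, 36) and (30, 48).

(21, 36) + (30, 48). λ = (48 - 36)/(30 - 21) ≡ 12/9 mod 53. 9⁻¹ ≡ 6 (mod 53) since 9·6 = 54 ≡ 1, so λ ≡ 19.
  x = λ² - 21 - 30 = 361 - 51 ≡ 45; y = λ·(21 - 45) - 36 ≡ 38. → (45, 38)

(45, 38)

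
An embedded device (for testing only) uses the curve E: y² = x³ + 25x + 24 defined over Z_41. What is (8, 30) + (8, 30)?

(7, 3)

tangent at (8, 30): λ = (3·8² + 25)/(2·30) ≡ 12/19. 19⁻¹ ≡ 13 (mod 41) since 19·13 = 247 ≡ 1, so λ ≡ 12·13 ≡ 33.
  x = λ² - 8 - 8 = 1089 - 16 ≡ 7; y = λ·(8 - 7) - 30 ≡ 3. → (7, 3)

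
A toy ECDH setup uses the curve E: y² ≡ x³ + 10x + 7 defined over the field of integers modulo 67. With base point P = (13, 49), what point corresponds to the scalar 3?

Repeated addition: build up to 3P.
2P: tangent at (13, 49): λ = (3·13² + 10)/(2·49) ≡ 48/31. 31⁻¹ ≡ 13 (mod 67), so λ ≡ 48·13 ≡ 21.
  x = λ² - 13 - 13 = 441 - 26 ≡ 13; y = λ·(13 - 13) - 49 ≡ 18. → (13, 18)
3P: (13, 18) + (13, 49): same x and y₁ ≡ -y₂, so the sum is 𝒪.

O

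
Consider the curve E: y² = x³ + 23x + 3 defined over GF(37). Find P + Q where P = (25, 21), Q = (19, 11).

(25, 21) + (19, 11). λ = (11 - 21)/(19 - 25) ≡ 27/31 mod 37. 31⁻¹ ≡ 6 (mod 37) since 31·6 = 186 ≡ 1, so λ ≡ 14.
  x = λ² - 25 - 19 = 196 - 44 ≡ 4; y = λ·(25 - 4) - 21 ≡ 14. → (4, 14)

(4, 14)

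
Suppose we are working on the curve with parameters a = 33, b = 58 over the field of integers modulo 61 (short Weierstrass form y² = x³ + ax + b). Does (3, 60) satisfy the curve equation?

y² = 60² ≡ 1; x³ + 33x + 58 = 184 ≡ 1 (mod 61). 1 = 1.

yes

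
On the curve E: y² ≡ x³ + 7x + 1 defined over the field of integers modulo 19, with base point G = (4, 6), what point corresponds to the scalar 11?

(17, 13)

Double-and-add on 11 = (1011)₂. Start with G = (4, 6) for the leading 1-bit.
double: tangent at (4, 6): λ = (3·4² + 7)/(2·6) ≡ 17/12. 12⁻¹ ≡ 8 (mod 19), so λ ≡ 17·8 ≡ 3.
  x = λ² - 4 - 4 = 9 - 8 ≡ 1; y = λ·(4 - 1) - 6 ≡ 3. → (1, 3)
double: tangent at (1, 3): λ = (3·1² + 7)/(2·3) ≡ 10/6. 6⁻¹ ≡ 16 (mod 19), so λ ≡ 10·16 ≡ 8.
  x = λ² - 1 - 1 = 64 - 2 ≡ 5; y = λ·(1 - 5) - 3 ≡ 3. → (5, 3)
add G: (5, 3) + (4, 6). λ = (6 - 3)/(4 - 5) ≡ 3/18 mod 19. 18⁻¹ ≡ 18 (mod 19), so λ ≡ 16.
  x = λ² - 5 - 4 = 256 - 9 ≡ 0; y = λ·(5 - 0) - 3 ≡ 1. → (0, 1)
double: tangent at (0, 1): λ = (3·0² + 7)/(2·1) ≡ 7/2. 2⁻¹ ≡ 10 (mod 19) since 2·10 = 20 ≡ 1, so λ ≡ 7·10 ≡ 13.
  x = λ² - 0 - 0 = 169 - 0 ≡ 17; y = λ·(0 - 17) - 1 ≡ 6. → (17, 6)
add G: (17, 6) + (4, 6). λ = (6 - 6)/(4 - 17) ≡ 0/6 mod 19. 6⁻¹ ≡ 16 (mod 19), so λ ≡ 0.
  x = λ² - 17 - 4 = 0 - 21 ≡ 17; y = λ·(17 - 17) - 6 ≡ 13. → (17, 13)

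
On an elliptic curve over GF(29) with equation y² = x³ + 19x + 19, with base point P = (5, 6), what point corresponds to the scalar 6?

(5, 23)

Double-and-add on 6 = (110)₂. Start with P = (5, 6) for the leading 1-bit.
double: tangent at (5, 6): λ = (3·5² + 19)/(2·6) ≡ 7/12. 12⁻¹ ≡ 17 (mod 29), so λ ≡ 7·17 ≡ 3.
  x = λ² - 5 - 5 = 9 - 10 ≡ 28; y = λ·(5 - 28) - 6 ≡ 12. → (28, 12)
add P: (28, 12) + (5, 6). λ = (6 - 12)/(5 - 28) ≡ 23/6 mod 29. 6⁻¹ ≡ 5 (mod 29), so λ ≡ 28.
  x = λ² - 28 - 5 = 784 - 33 ≡ 26; y = λ·(28 - 26) - 12 ≡ 15. → (26, 15)
double: tangent at (26, 15): λ = (3·26² + 19)/(2·15) ≡ 17/1. 1⁻¹ ≡ 1 (mod 29) since 1·1 = 1 ≡ 1, so λ ≡ 17·1 ≡ 17.
  x = λ² - 26 - 26 = 289 - 52 ≡ 5; y = λ·(26 - 5) - 15 ≡ 23. → (5, 23)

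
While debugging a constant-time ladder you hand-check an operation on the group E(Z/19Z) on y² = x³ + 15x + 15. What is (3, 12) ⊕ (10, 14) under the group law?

(15, 9)

(3, 12) + (10, 14). λ = (14 - 12)/(10 - 3) ≡ 2/7 mod 19. 7⁻¹ ≡ 11 (mod 19) since 7·11 = 77 ≡ 1, so λ ≡ 3.
  x = λ² - 3 - 10 = 9 - 13 ≡ 15; y = λ·(3 - 15) - 12 ≡ 9. → (15, 9)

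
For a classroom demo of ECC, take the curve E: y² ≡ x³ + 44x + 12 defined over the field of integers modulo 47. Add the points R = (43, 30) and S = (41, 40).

(43, 30) + (41, 40). λ = (40 - 30)/(41 - 43) ≡ 10/45 mod 47. 45⁻¹ ≡ 23 (mod 47) since 45·23 = 1035 ≡ 1, so λ ≡ 42.
  x = λ² - 43 - 41 = 1764 - 84 ≡ 35; y = λ·(43 - 35) - 30 ≡ 24. → (35, 24)

(35, 24)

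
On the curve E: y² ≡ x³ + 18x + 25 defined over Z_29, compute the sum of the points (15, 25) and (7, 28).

(15, 25) + (7, 28). λ = (28 - 25)/(7 - 15) ≡ 3/21 mod 29. 21⁻¹ ≡ 18 (mod 29) since 21·18 = 378 ≡ 1, so λ ≡ 25.
  x = λ² - 15 - 7 = 625 - 22 ≡ 23; y = λ·(15 - 23) - 25 ≡ 7. → (23, 7)

(23, 7)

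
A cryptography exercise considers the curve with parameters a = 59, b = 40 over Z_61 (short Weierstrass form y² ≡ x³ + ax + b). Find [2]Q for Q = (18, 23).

tangent at (18, 23): λ = (3·18² + 59)/(2·23) ≡ 55/46. 46⁻¹ ≡ 4 (mod 61), so λ ≡ 55·4 ≡ 37.
  x = λ² - 18 - 18 = 1369 - 36 ≡ 52; y = λ·(18 - 52) - 23 ≡ 0. → (52, 0)

(52, 0)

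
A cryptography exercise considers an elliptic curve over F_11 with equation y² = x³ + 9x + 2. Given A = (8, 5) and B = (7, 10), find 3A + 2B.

(1, 10)

First 3A:
Repeated addition: build up to 3A.
2A: tangent at (8, 5): λ = (3·8² + 9)/(2·5) ≡ 3/10. 10⁻¹ ≡ 10 (mod 11), so λ ≡ 3·10 ≡ 8.
  x = λ² - 8 - 8 = 64 - 16 ≡ 4; y = λ·(8 - 4) - 5 ≡ 5. → (4, 5)
3A: (4, 5) + (8, 5). λ = (5 - 5)/(8 - 4) ≡ 0/4 mod 11. 4⁻¹ ≡ 3 (mod 11), so λ ≡ 0.
  x = λ² - 4 - 8 = 0 - 12 ≡ 10; y = λ·(4 - 10) - 5 ≡ 6. → (10, 6)
3A = (10, 6).
Next 2B:
Repeated addition: build up to 2B.
2B: tangent at (7, 10): λ = (3·7² + 9)/(2·10) ≡ 2/9. 9⁻¹ ≡ 5 (mod 11) since 9·5 = 45 ≡ 1, so λ ≡ 2·5 ≡ 10.
  x = λ² - 7 - 7 = 100 - 14 ≡ 9; y = λ·(7 - 9) - 10 ≡ 3. → (9, 3)
2B = (9, 3).
Finally 3A + 2B:
(10, 6) + (9, 3). λ = (3 - 6)/(9 - 10) ≡ 8/10 mod 11. 10⁻¹ ≡ 10 (mod 11) since 10·10 = 100 ≡ 1, so λ ≡ 3.
  x = λ² - 10 - 9 = 9 - 19 ≡ 1; y = λ·(10 - 1) - 6 ≡ 10. → (1, 10)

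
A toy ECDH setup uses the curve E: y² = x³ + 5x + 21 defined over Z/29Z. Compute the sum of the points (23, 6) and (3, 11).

(23, 6) + (3, 11). λ = (11 - 6)/(3 - 23) ≡ 5/9 mod 29. 9⁻¹ ≡ 13 (mod 29), so λ ≡ 7.
  x = λ² - 23 - 3 = 49 - 26 ≡ 23; y = λ·(23 - 23) - 6 ≡ 23. → (23, 23)

(23, 23)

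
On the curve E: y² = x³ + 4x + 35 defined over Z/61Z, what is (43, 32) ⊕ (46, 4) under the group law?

(32, 28)

(43, 32) + (46, 4). λ = (4 - 32)/(46 - 43) ≡ 33/3 mod 61. 3⁻¹ ≡ 41 (mod 61), so λ ≡ 11.
  x = λ² - 43 - 46 = 121 - 89 ≡ 32; y = λ·(43 - 32) - 32 ≡ 28. → (32, 28)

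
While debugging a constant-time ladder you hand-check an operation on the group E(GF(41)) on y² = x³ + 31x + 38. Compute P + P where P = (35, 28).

tangent at (35, 28): λ = (3·35² + 31)/(2·28) ≡ 16/15. 15⁻¹ ≡ 11 (mod 41), so λ ≡ 16·11 ≡ 12.
  x = λ² - 35 - 35 = 144 - 70 ≡ 33; y = λ·(35 - 33) - 28 ≡ 37. → (33, 37)

(33, 37)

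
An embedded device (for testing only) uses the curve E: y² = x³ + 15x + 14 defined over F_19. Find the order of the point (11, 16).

8

2P: tangent at (11, 16): λ = (3·11² + 15)/(2·16) ≡ 17/13. 13⁻¹ ≡ 3 (mod 19), so λ ≡ 17·3 ≡ 13.
  x = λ² - 11 - 11 = 169 - 22 ≡ 14; y = λ·(11 - 14) - 16 ≡ 2. → (14, 2)
3P: (14, 2) + (11, 16). λ = (16 - 2)/(11 - 14) ≡ 14/16 mod 19. 16⁻¹ ≡ 6 (mod 19), so λ ≡ 8.
  x = λ² - 14 - 11 = 64 - 25 ≡ 1; y = λ·(14 - 1) - 2 ≡ 7. → (1, 7)
4P: (1, 7) + (11, 16). λ = (16 - 7)/(11 - 1) ≡ 9/10 mod 19. 10⁻¹ ≡ 2 (mod 19), so λ ≡ 18.
  x = λ² - 1 - 11 = 324 - 12 ≡ 8; y = λ·(1 - 8) - 7 ≡ 0. → (8, 0)
5P: (8, 0) + (11, 16). λ = (16 - 0)/(11 - 8) ≡ 16/3 mod 19. 3⁻¹ ≡ 13 (mod 19) since 3·13 = 39 ≡ 1, so λ ≡ 18.
  x = λ² - 8 - 11 = 324 - 19 ≡ 1; y = λ·(8 - 1) - 0 ≡ 12. → (1, 12)
6P: (1, 12) + (11, 16). λ = (16 - 12)/(11 - 1) ≡ 4/10 mod 19. 10⁻¹ ≡ 2 (mod 19), so λ ≡ 8.
  x = λ² - 1 - 11 = 64 - 12 ≡ 14; y = λ·(1 - 14) - 12 ≡ 17. → (14, 17)
7P: (14, 17) + (11, 16). λ = (16 - 17)/(11 - 14) ≡ 18/16 mod 19. 16⁻¹ ≡ 6 (mod 19), so λ ≡ 13.
  x = λ² - 14 - 11 = 169 - 25 ≡ 11; y = λ·(14 - 11) - 17 ≡ 3. → (11, 3)
8P: (11, 3) + (11, 16): same x and y₁ ≡ -y₂, so the sum is O.
8P = O, so the order is 8.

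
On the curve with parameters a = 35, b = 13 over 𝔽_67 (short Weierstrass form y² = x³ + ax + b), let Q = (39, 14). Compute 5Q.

(1, 7)

Double-and-add on 5 = (101)₂. Start with Q = (39, 14) for the leading 1-bit.
double: tangent at (39, 14): λ = (3·39² + 35)/(2·14) ≡ 42/28. 28⁻¹ ≡ 12 (mod 67), so λ ≡ 42·12 ≡ 35.
  x = λ² - 39 - 39 = 1225 - 78 ≡ 8; y = λ·(39 - 8) - 14 ≡ 66. → (8, 66)
double: tangent at (8, 66): λ = (3·8² + 35)/(2·66) ≡ 26/65. 65⁻¹ ≡ 33 (mod 67) since 65·33 = 2145 ≡ 1, so λ ≡ 26·33 ≡ 54.
  x = λ² - 8 - 8 = 2916 - 16 ≡ 19; y = λ·(8 - 19) - 66 ≡ 10. → (19, 10)
add Q: (19, 10) + (39, 14). λ = (14 - 10)/(39 - 19) ≡ 4/20 mod 67. 20⁻¹ ≡ 57 (mod 67), so λ ≡ 27.
  x = λ² - 19 - 39 = 729 - 58 ≡ 1; y = λ·(19 - 1) - 10 ≡ 7. → (1, 7)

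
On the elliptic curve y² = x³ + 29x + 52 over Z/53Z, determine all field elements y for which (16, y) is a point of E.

x³ + 29x + 52 = 4612 ≡ 1 (mod 53).
Square roots of 1 mod 53: 1 and 52 (since 1² = 1 ≡ 1).

1, 52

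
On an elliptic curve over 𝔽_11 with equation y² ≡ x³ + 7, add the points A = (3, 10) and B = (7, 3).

(3, 10) + (7, 3). λ = (3 - 10)/(7 - 3) ≡ 4/4 mod 11. 4⁻¹ ≡ 3 (mod 11), so λ ≡ 1.
  x = λ² - 3 - 7 = 1 - 10 ≡ 2; y = λ·(3 - 2) - 10 ≡ 2. → (2, 2)

(2, 2)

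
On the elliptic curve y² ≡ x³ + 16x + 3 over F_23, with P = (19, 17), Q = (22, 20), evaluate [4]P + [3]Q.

(4, 4)

First 4P:
Double-and-add on 4 = (100)₂. Start with P = (19, 17) for the leading 1-bit.
double: tangent at (19, 17): λ = (3·19² + 16)/(2·17) ≡ 18/11. 11⁻¹ ≡ 21 (mod 23) since 11·21 = 231 ≡ 1, so λ ≡ 18·21 ≡ 10.
  x = λ² - 19 - 19 = 100 - 38 ≡ 16; y = λ·(19 - 16) - 17 ≡ 13. → (16, 13)
double: tangent at (16, 13): λ = (3·16² + 16)/(2·13) ≡ 2/3. 3⁻¹ ≡ 8 (mod 23), so λ ≡ 2·8 ≡ 16.
  x = λ² - 16 - 16 = 256 - 32 ≡ 17; y = λ·(16 - 17) - 13 ≡ 17. → (17, 17)
4P = (17, 17).
Next 3Q:
Repeated addition: build up to 3Q.
2Q: tangent at (22, 20): λ = (3·22² + 16)/(2·20) ≡ 19/17. 17⁻¹ ≡ 19 (mod 23), so λ ≡ 19·19 ≡ 16.
  x = λ² - 22 - 22 = 256 - 44 ≡ 5; y = λ·(22 - 5) - 20 ≡ 22. → (5, 22)
3Q: (5, 22) + (22, 20). λ = (20 - 22)/(22 - 5) ≡ 21/17 mod 23. 17⁻¹ ≡ 19 (mod 23), so λ ≡ 8.
  x = λ² - 5 - 22 = 64 - 27 ≡ 14; y = λ·(5 - 14) - 22 ≡ 21. → (14, 21)
3Q = (14, 21).
Finally 4P + 3Q:
(17, 17) + (14, 21). λ = (21 - 17)/(14 - 17) ≡ 4/20 mod 23. 20⁻¹ ≡ 15 (mod 23), so λ ≡ 14.
  x = λ² - 17 - 14 = 196 - 31 ≡ 4; y = λ·(17 - 4) - 17 ≡ 4. → (4, 4)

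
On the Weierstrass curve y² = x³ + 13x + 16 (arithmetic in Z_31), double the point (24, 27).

(11, 23)

tangent at (24, 27): λ = (3·24² + 13)/(2·27) ≡ 5/23. 23⁻¹ ≡ 27 (mod 31), so λ ≡ 5·27 ≡ 11.
  x = λ² - 24 - 24 = 121 - 48 ≡ 11; y = λ·(24 - 11) - 27 ≡ 23. → (11, 23)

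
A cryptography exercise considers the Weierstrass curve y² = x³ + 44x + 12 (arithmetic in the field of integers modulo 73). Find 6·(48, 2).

Write G = (48, 2).
Double-and-add on 6 = (110)₂. Start with G = (48, 2) for the leading 1-bit.
double: tangent at (48, 2): λ = (3·48² + 44)/(2·2) ≡ 21/4. 4⁻¹ ≡ 55 (mod 73) since 4·55 = 220 ≡ 1, so λ ≡ 21·55 ≡ 60.
  x = λ² - 48 - 48 = 3600 - 96 ≡ 0; y = λ·(48 - 0) - 2 ≡ 31. → (0, 31)
add G: (0, 31) + (48, 2). λ = (2 - 31)/(48 - 0) ≡ 44/48 mod 73. 48⁻¹ ≡ 35 (mod 73), so λ ≡ 7.
  x = λ² - 0 - 48 = 49 - 48 ≡ 1; y = λ·(0 - 1) - 31 ≡ 35. → (1, 35)
double: tangent at (1, 35): λ = (3·1² + 44)/(2·35) ≡ 47/70. 70⁻¹ ≡ 24 (mod 73) since 70·24 = 1680 ≡ 1, so λ ≡ 47·24 ≡ 33.
  x = λ² - 1 - 1 = 1089 - 2 ≡ 65; y = λ·(1 - 65) - 35 ≡ 43. → (65, 43)

(65, 43)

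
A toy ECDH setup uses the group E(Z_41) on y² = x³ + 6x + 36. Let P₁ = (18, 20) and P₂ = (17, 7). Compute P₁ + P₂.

(11, 30)

(18, 20) + (17, 7). λ = (7 - 20)/(17 - 18) ≡ 28/40 mod 41. 40⁻¹ ≡ 40 (mod 41) since 40·40 = 1600 ≡ 1, so λ ≡ 13.
  x = λ² - 18 - 17 = 169 - 35 ≡ 11; y = λ·(18 - 11) - 20 ≡ 30. → (11, 30)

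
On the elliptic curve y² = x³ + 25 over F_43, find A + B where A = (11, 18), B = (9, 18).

(23, 25)

(11, 18) + (9, 18). λ = (18 - 18)/(9 - 11) ≡ 0/41 mod 43. 41⁻¹ ≡ 21 (mod 43), so λ ≡ 0.
  x = λ² - 11 - 9 = 0 - 20 ≡ 23; y = λ·(11 - 23) - 18 ≡ 25. → (23, 25)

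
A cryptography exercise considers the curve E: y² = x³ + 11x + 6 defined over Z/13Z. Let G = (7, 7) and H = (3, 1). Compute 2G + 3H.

First 2G:
Repeated addition: build up to 2G.
2G: tangent at (7, 7): λ = (3·7² + 11)/(2·7) ≡ 2/1. 1⁻¹ ≡ 1 (mod 13), so λ ≡ 2·1 ≡ 2.
  x = λ² - 7 - 7 = 4 - 14 ≡ 3; y = λ·(7 - 3) - 7 ≡ 1. → (3, 1)
2G = (3, 1).
Next 3H:
Repeated addition: build up to 3H.
2H: tangent at (3, 1): λ = (3·3² + 11)/(2·1) ≡ 12/2. 2⁻¹ ≡ 7 (mod 13), so λ ≡ 12·7 ≡ 6.
  x = λ² - 3 - 3 = 36 - 6 ≡ 4; y = λ·(3 - 4) - 1 ≡ 6. → (4, 6)
3H: (4, 6) + (3, 1). λ = (1 - 6)/(3 - 4) ≡ 8/12 mod 13. 12⁻¹ ≡ 12 (mod 13), so λ ≡ 5.
  x = λ² - 4 - 3 = 25 - 7 ≡ 5; y = λ·(4 - 5) - 6 ≡ 2. → (5, 2)
3H = (5, 2).
Finally 2G + 3H:
(3, 1) + (5, 2). λ = (2 - 1)/(5 - 3) ≡ 1/2 mod 13. 2⁻¹ ≡ 7 (mod 13) since 2·7 = 14 ≡ 1, so λ ≡ 7.
  x = λ² - 3 - 5 = 49 - 8 ≡ 2; y = λ·(3 - 2) - 1 ≡ 6. → (2, 6)

(2, 6)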